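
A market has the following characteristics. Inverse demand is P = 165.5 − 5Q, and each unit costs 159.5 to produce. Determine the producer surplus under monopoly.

PS = 1.8

Monopoly sets MR = MC: 165.5 − 10Q = 159.5 ⇒ Q = 0.6, P = 165.5 − 5·0.6 = 162.5.
PS = (162.5 − 159.5)·0.6 = 1.8.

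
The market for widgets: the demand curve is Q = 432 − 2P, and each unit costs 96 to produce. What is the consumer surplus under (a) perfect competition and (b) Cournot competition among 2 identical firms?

Competition: CS = 14400; Cournot: CS = 6400

Inverting demand: P = 216 − 0.5Q.
Competitive firms price at marginal cost: P = 96, giving Q = 240.
CS = ½·(216 − 96)·240 = 14400.
With 2 symmetric Cournot firms, each firm's FOC gives 216 − 1.5q = 96, so q = 80, Q = 2·80 = 160, and P = 136.
CS = ½·(216 − 136)·160 = 6400.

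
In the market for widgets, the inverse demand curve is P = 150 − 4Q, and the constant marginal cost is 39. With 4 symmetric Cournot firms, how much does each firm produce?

In a 4-firm Cournot equilibrium, symmetry and the first-order condition give q = (150 − 39)/(20) = 5.55. So Q = 22.2 and P = 61.2.

q_i = 5.55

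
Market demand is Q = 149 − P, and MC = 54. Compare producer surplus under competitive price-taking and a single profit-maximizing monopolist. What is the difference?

Inverting demand: P = 149 − Q.
Competitive firms price at marginal cost: P = 54, giving Q = 95.
PS = (54 − 54)·95 = 0.
The monopolist equates marginal revenue to marginal cost: 149 − 2Q = 54, so Q = 47.5. From demand, P = 101.5.
PS = (101.5 − 54)·47.5 = 2256.25.
Change in producer surplus: 2256.25 − 0 = 2256.25.

PS rises by 2256.25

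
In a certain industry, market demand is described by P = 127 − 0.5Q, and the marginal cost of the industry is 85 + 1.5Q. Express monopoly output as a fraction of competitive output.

A monopolist chooses Q where MR = MC. MR = 127 − Q; setting this equal to 85 + 1.5Q gives Q = 16.8 and P = 118.6.
Under competition P = MC: 127 − 0.5Q = 85 + 1.5Q ⇒ Q = 21, P = 116.5.
Ratio Q_m/Q_c = 16.8/21 = 0.8.

Q_m/Q_c = 0.8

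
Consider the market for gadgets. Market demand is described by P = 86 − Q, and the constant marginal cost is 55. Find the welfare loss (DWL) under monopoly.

Competitive firms price at marginal cost: P = 55, giving Q = 31.
A monopolist chooses Q where MR = MC. MR = 86 − 2Q; setting this equal to 55 gives Q = 15.5 and P = 70.5.
DWL is the triangle between Q = 15.5 and Q = 31: ½·(31 − 15.5)·(70.5 − 55) = 120.125.

DWL = 120.125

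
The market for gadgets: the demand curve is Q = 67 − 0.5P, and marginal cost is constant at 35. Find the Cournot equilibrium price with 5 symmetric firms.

Inverting demand: P = 134 − 2Q.
With 5 symmetric Cournot firms, each firm's FOC gives 134 − 12q = 35, so q = 8.25, Q = 5·8.25 = 41.25, and P = 51.5.

P = 51.5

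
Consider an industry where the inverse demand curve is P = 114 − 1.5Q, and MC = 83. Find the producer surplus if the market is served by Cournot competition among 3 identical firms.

In a 3-firm Cournot equilibrium, symmetry and the first-order condition give q = (114 − 83)/(6) = 31/6. So Q = 15.5 and P = 90.75.
PS = (90.75 − 83)·15.5 = 120.125.

PS = 120.125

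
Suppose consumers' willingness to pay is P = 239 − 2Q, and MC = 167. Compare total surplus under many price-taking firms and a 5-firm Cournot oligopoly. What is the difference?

Competitive firms price at marginal cost: P = 167, giving Q = 36.
CS = ½·(239 − 167)·36 = 1296; PS = (167 − 167)·36 = 0; TS = 1296.
Cournot with 5 identical firms: the symmetric best-response condition is 239 − 12q = 167. Each firm produces q = 6, total output Q = 30, price P = 179.
CS = ½·(239 − 179)·30 = 900; PS = (179 − 167)·30 = 360; TS = 1260.
Change in total surplus: 1260 − 1296 = −36.

Total surplus falls by 36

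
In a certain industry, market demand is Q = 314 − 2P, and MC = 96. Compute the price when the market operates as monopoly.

P = 126.5

Inverting demand: P = 157 − 0.5Q.
Monopoly sets MR = MC: 157 − Q = 96 ⇒ Q = 61, P = 157 − 0.5·61 = 126.5.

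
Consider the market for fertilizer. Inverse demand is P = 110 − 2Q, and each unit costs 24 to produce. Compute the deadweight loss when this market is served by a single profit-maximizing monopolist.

DWL = 462.25

Under competition P = MC = 24, so Q = (110 − 24)/2 = 43.
The monopolist equates marginal revenue to marginal cost: 110 − 4Q = 24, so Q = 21.5. From demand, P = 67.
DWL is the triangle between Q = 21.5 and Q = 43: ½·(43 − 21.5)·(67 − 24) = 462.25.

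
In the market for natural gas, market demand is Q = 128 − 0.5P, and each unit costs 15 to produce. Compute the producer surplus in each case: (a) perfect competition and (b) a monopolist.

Inverting demand: P = 256 − 2Q.
Competitive firms price at marginal cost: P = 15, giving Q = 120.5.
PS = (15 − 15)·120.5 = 0.
The monopolist equates marginal revenue to marginal cost: 256 − 4Q = 15, so Q = 60.25. From demand, P = 135.5.
PS = (135.5 − 15)·60.25 = 7260.125.

Competition: PS = 0; Monopoly: PS = 7260.125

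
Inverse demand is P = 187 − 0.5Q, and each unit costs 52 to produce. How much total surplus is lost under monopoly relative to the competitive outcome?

Under competition P = MC = 52, so Q = (187 − 52)/0.5 = 270.
The monopolist equates marginal revenue to marginal cost: 187 − Q = 52, so Q = 135. From demand, P = 119.5.
DWL is the triangle between Q = 135 and Q = 270: ½·(270 − 135)·(119.5 − 52) = 4556.25.

DWL = 4556.25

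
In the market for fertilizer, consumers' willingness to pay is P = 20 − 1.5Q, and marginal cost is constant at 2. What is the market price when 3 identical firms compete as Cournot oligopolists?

P = 6.5

Cournot with 3 identical firms: the symmetric best-response condition is 20 − 6q = 2. Each firm produces q = 3, total output Q = 9, price P = 6.5.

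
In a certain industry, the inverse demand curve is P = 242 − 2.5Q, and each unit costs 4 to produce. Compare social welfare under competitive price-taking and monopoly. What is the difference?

Perfect competition: P = MC = 4, so 242 − 2.5Q = 4 and Q = 95.2.
CS = ½·(242 − 4)·95.2 = 11328.8; PS = (4 − 4)·95.2 = 0; TS = 11328.8.
The monopolist equates marginal revenue to marginal cost: 242 − 5Q = 4, so Q = 47.6. From demand, P = 123.
CS = ½·(242 − 123)·47.6 = 2832.2; PS = (123 − 4)·47.6 = 5664.4; TS = 8496.6.
Change in social welfare: 8496.6 − 11328.8 = −2832.2.

TS falls by 2832.2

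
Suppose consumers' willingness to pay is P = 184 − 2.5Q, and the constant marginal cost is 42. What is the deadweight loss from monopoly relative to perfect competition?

DWL = 1008.2

Competitive firms price at marginal cost: P = 42, giving Q = 56.8.
The monopolist equates marginal revenue to marginal cost: 184 − 5Q = 42, so Q = 28.4. From demand, P = 113.
DWL is the triangle between Q = 28.4 and Q = 56.8: ½·(56.8 − 28.4)·(113 − 42) = 1008.2.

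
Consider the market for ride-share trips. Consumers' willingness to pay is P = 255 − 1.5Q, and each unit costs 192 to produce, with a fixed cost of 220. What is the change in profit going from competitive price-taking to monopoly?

Competitive firms price at marginal cost: P = 192, giving Q = 42.
Profit = (192 − 192)·42 − 220 = −220.
Monopoly sets MR = MC: 255 − 3Q = 192 ⇒ Q = 21, P = 255 − 1.5·21 = 223.5.
Profit = (223.5 − 192)·21 − 220 = 441.5.
Change in profit: 441.5 − −220 = 661.5.

Profit rises by 661.5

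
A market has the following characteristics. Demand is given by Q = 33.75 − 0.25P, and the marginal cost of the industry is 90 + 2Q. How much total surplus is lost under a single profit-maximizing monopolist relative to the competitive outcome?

Inverting demand: P = 135 − 4Q.
Competitive equilibrium sets price equal to marginal cost: 135 − 4Q = 90 + 2Q, so Q = 7.5 and P = 105.
The monopolist equates marginal revenue to marginal cost: 135 − 8Q = 90 + 2Q, so Q = 4.5. From demand, P = 117.
CS = ½·(135 − 105)·7.5 = 112.5; PS = (105·7.5 − 90·7.5 − ½·2·7.5²) = 56.25; TS = 168.75.
CS = ½·(135 − 117)·4.5 = 40.5; PS = (117·4.5 − 90·4.5 − ½·2·4.5²) = 101.25; TS = 141.75.
DWL = 168.75 − 141.75 = 27.

DWL = 27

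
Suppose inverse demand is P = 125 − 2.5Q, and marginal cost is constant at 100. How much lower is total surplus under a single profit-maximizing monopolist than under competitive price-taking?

Total surplus falls by 31.25

Competitive firms price at marginal cost: P = 100, giving Q = 10.
CS = ½·(125 − 100)·10 = 125; PS = (100 − 100)·10 = 0; TS = 125.
Monopoly sets MR = MC: 125 − 5Q = 100 ⇒ Q = 5, P = 125 − 2.5·5 = 112.5.
CS = ½·(125 − 112.5)·5 = 31.25; PS = (112.5 − 100)·5 = 62.5; TS = 93.75.
Change in total surplus: 93.75 − 125 = −31.25.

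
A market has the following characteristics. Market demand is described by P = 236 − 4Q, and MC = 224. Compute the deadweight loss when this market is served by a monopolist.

DWL = 4.5

Perfect competition: P = MC = 224, so 236 − 4Q = 224 and Q = 3.
The monopolist equates marginal revenue to marginal cost: 236 − 8Q = 224, so Q = 1.5. From demand, P = 230.
DWL is the triangle between Q = 1.5 and Q = 3: ½·(3 − 1.5)·(230 − 224) = 4.5.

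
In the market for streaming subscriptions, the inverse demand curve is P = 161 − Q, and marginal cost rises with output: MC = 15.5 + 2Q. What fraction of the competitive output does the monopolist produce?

The monopolist equates marginal revenue to marginal cost: 161 − 2Q = 15.5 + 2Q, so Q = 36.375. From demand, P = 124.625.
Under competition P = MC: 161 − Q = 15.5 + 2Q ⇒ Q = 48.5, P = 112.5.
Ratio Q_m/Q_c = 36.375/48.5 = 0.75.

Q_m/Q_c = 0.75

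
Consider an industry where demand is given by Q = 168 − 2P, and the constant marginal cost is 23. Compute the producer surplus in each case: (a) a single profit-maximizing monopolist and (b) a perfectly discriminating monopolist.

Monopoly: PS = 1860.5; Perfect PD: PS = 3721

Inverting demand: P = 84 − 0.5Q.
Monopoly sets MR = MC: 84 − Q = 23 ⇒ Q = 61, P = 84 − 0.5·61 = 53.5.
PS = (53.5 − 23)·61 = 1860.5.
With perfect price discrimination, output is the efficient level Q = 122 (where demand meets MC), but every buyer pays their willingness to pay: CS = 0 and PS = total surplus.
PS = ½·(84 − 23)·122 = 3721.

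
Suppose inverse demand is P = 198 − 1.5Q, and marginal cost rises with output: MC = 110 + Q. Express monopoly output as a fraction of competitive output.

Q_m/Q_c = 0.625

Monopoly sets MR = MC: 198 − 3Q = 110 + Q ⇒ Q = 22, P = 198 − 1.5·22 = 165.
Competitive equilibrium sets price equal to marginal cost: 198 − 1.5Q = 110 + Q, so Q = 35.2 and P = 145.2.
Ratio Q_m/Q_c = 22/35.2 = 0.625.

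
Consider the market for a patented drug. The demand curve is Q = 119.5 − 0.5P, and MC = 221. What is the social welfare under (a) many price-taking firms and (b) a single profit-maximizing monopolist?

Inverting demand: P = 239 − 2Q.
Perfect competition: P = MC = 221, so 239 − 2Q = 221 and Q = 9.
CS = ½·(239 − 221)·9 = 81; PS = (221 − 221)·9 = 0; TS = 81.
A monopolist chooses Q where MR = MC. MR = 239 − 4Q; setting this equal to 221 gives Q = 4.5 and P = 230.
CS = ½·(239 − 230)·4.5 = 20.25; PS = (230 − 221)·4.5 = 40.5; TS = 60.75.

Competition: TS = 81; Monopoly: TS = 60.75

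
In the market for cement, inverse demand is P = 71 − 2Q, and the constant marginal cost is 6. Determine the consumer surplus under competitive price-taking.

Competitive firms price at marginal cost: P = 6, giving Q = 32.5.
CS = ½·(71 − 6)·32.5 = 1056.25.

CS = 1056.25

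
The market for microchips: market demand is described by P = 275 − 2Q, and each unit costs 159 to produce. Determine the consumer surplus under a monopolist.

The monopolist equates marginal revenue to marginal cost: 275 − 4Q = 159, so Q = 29. From demand, P = 217.
CS = ½·(275 − 217)·29 = 841.

CS = 841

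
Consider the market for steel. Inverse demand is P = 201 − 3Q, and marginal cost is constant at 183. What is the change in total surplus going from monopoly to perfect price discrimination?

TS rises by 13.5

The monopolist equates marginal revenue to marginal cost: 201 − 6Q = 183, so Q = 3. From demand, P = 192.
CS = ½·(201 − 192)·3 = 13.5; PS = (192 − 183)·3 = 27; TS = 40.5.
Under first-degree price discrimination the firm charges each unit its demand price and produces up to where P = MC, i.e. Q = 6. Consumer surplus is zero; producer surplus equals total surplus.
TS = 54 (equal to competitive TS).
Change in total surplus: 54 − 40.5 = 13.5.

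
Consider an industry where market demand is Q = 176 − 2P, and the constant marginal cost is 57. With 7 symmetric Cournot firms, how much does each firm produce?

q_i = 7.75

Inverting demand: P = 88 − 0.5Q.
Cournot with 7 identical firms: the symmetric best-response condition is 88 − 4q = 57. Each firm produces q = 7.75, total output Q = 54.25, price P = 60.875.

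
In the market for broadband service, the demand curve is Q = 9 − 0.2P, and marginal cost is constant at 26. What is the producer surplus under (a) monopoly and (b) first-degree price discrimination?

Monopoly: PS = 18.05; Perfect PD: PS = 36.1

Inverting demand: P = 45 − 5Q.
A monopolist chooses Q where MR = MC. MR = 45 − 10Q; setting this equal to 26 gives Q = 1.9 and P = 35.5.
PS = (35.5 − 26)·1.9 = 18.05.
A perfectly discriminating monopolist sells every unit with P(Q) ≥ MC(Q), so output equals the competitive quantity Q = 3.8. Each buyer pays their reservation price, so CS = 0 and the firm captures all surplus.
PS = ½·(45 − 26)·3.8 = 36.1.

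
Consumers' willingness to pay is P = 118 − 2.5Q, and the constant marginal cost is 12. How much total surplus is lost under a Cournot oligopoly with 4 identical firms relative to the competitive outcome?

DWL = 89.888

Under competition P = MC = 12, so Q = (118 − 12)/2.5 = 42.4.
With 4 symmetric Cournot firms, each firm's FOC gives 118 − 12.5q = 12, so q = 8.48, Q = 4·8.48 = 33.92, and P = 33.2.
DWL is the triangle between Q = 33.92 and Q = 42.4: ½·(42.4 − 33.92)·(33.2 − 12) = 89.888.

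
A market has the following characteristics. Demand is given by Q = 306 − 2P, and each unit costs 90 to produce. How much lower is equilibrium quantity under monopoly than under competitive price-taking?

Q falls by 63

Inverting demand: P = 153 − 0.5Q.
Under competition P = MC = 90, so Q = (153 − 90)/0.5 = 126.
A monopolist chooses Q where MR = MC. MR = 153 − Q; setting this equal to 90 gives Q = 63 and P = 121.5.
Change in equilibrium quantity: 63 − 126 = −63.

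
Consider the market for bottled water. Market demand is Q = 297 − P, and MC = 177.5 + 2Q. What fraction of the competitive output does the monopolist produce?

Inverting demand: P = 297 − Q.
Monopoly sets MR = MC: 297 − 2Q = 177.5 + 2Q ⇒ Q = 29.875, P = 297 − 29.875 = 267.125.
Under competition P = MC: 297 − Q = 177.5 + 2Q ⇒ Q = 239/6, P = 1543/6.
Ratio Q_m/Q_c = 29.875/(239/6) = 0.75.

Q_m/Q_c = 0.75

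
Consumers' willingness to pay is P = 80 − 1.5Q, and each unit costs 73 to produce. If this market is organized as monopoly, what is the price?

P = 76.5

A monopolist chooses Q where MR = MC. MR = 80 − 3Q; setting this equal to 73 gives Q = 7/3 and P = 76.5.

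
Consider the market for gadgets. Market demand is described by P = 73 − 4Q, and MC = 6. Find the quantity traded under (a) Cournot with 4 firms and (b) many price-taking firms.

Cournot with 4 identical firms: the symmetric best-response condition is 73 − 20q = 6. Each firm produces q = 3.35, total output Q = 13.4, price P = 19.4.
Competitive firms price at marginal cost: P = 6, giving Q = 16.75.

Cournot: Q = 13.4; Competition: Q = 16.75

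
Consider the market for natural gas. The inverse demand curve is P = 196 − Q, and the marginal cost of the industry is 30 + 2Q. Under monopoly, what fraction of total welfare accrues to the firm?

PS/TS = 0.8

A monopolist chooses Q where MR = MC. MR = 196 − 2Q; setting this equal to 30 + 2Q gives Q = 41.5 and P = 154.5.
CS = ½·(196 − 154.5)·41.5 = 861.125.
PS = P·Q − VC(Q) = 154.5·41.5 − (30·41.5 + ½·2·41.5²) = 3444.5.
Share captured = PS/TS = 3444.5/4305.625 = 0.8.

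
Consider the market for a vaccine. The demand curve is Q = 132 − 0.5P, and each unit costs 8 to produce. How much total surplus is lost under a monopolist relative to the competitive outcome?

DWL = 4096

Inverting demand: P = 264 − 2Q.
Competitive firms price at marginal cost: P = 8, giving Q = 128.
A monopolist chooses Q where MR = MC. MR = 264 − 4Q; setting this equal to 8 gives Q = 64 and P = 136.
DWL is the triangle between Q = 64 and Q = 128: ½·(128 − 64)·(136 − 8) = 4096.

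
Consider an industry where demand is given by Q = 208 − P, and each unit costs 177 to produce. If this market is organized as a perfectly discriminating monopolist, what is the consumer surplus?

Inverting demand: P = 208 − Q.
Under first-degree price discrimination the firm charges each unit its demand price and produces up to where P = MC, i.e. Q = 31. Consumer surplus is zero; producer surplus equals total surplus.
CS = 0.

CS = 0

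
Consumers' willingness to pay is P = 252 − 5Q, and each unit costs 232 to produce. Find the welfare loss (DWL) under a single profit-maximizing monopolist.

Under competition P = MC = 232, so Q = (252 − 232)/5 = 4.
Monopoly sets MR = MC: 252 − 10Q = 232 ⇒ Q = 2, P = 252 − 5·2 = 242.
DWL is the triangle between Q = 2 and Q = 4: ½·(4 − 2)·(242 − 232) = 10.

DWL = 10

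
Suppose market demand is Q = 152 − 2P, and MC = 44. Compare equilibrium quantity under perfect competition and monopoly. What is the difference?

Q falls by 32

Inverting demand: P = 76 − 0.5Q.
Competitive firms price at marginal cost: P = 44, giving Q = 64.
Monopoly sets MR = MC: 76 − Q = 44 ⇒ Q = 32, P = 76 − 0.5·32 = 60.
Change in equilibrium quantity: 32 − 64 = −32.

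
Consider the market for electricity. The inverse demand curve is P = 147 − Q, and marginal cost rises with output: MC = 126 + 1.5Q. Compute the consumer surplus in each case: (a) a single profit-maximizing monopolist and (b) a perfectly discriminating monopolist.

The monopolist equates marginal revenue to marginal cost: 147 − 2Q = 126 + 1.5Q, so Q = 6. From demand, P = 141.
CS = ½·(147 − 141)·6 = 18.
A perfectly discriminating monopolist sells every unit with P(Q) ≥ MC(Q), so output equals the competitive quantity Q = 8.4. Each buyer pays their reservation price, so CS = 0 and the firm captures all surplus.
CS = 0.

Monopoly: CS = 18; Perfect PD: CS = 0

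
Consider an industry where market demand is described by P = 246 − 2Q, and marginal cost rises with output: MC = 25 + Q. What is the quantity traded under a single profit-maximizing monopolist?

Q = 44.2

Monopoly sets MR = MC: 246 − 4Q = 25 + Q ⇒ Q = 44.2, P = 246 − 2·44.2 = 157.6.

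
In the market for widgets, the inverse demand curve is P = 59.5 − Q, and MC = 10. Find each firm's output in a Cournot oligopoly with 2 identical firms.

In a 2-firm Cournot equilibrium, symmetry and the first-order condition give q = (59.5 − 10)/(3) = 16.5. So Q = 33 and P = 26.5.

q_i = 16.5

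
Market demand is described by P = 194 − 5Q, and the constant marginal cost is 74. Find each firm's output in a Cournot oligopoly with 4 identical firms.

q_i = 4.8

In a 4-firm Cournot equilibrium, symmetry and the first-order condition give q = (194 − 74)/(25) = 4.8. So Q = 19.2 and P = 98.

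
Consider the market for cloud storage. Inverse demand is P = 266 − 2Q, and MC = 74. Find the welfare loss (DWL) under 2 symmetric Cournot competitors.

Competitive firms price at marginal cost: P = 74, giving Q = 96.
Cournot with 2 identical firms: the symmetric best-response condition is 266 − 6q = 74. Each firm produces q = 32, total output Q = 64, price P = 138.
DWL is the triangle between Q = 64 and Q = 96: ½·(96 − 64)·(138 − 74) = 1024.

DWL = 1024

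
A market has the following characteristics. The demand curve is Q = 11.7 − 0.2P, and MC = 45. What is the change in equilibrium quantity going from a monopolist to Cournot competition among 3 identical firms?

Inverting demand: P = 58.5 − 5Q.
The monopolist equates marginal revenue to marginal cost: 58.5 − 10Q = 45, so Q = 1.35. From demand, P = 51.75.
With 3 symmetric Cournot firms, each firm's FOC gives 58.5 − 20q = 45, so q = 0.675, Q = 3·0.675 = 2.025, and P = 48.375.
Change in equilibrium quantity: 2.025 − 1.35 = 0.675.

Equilibrium quantity rises by 0.675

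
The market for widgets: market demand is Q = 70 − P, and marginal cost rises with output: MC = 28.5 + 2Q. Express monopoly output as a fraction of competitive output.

Inverting demand: P = 70 − Q.
Monopoly sets MR = MC: 70 − 2Q = 28.5 + 2Q ⇒ Q = 10.375, P = 70 − 10.375 = 59.625.
Competitive equilibrium sets price equal to marginal cost: 70 − Q = 28.5 + 2Q, so Q = 83/6 and P = 337/6.
Ratio Q_m/Q_c = 10.375/(83/6) = 0.75.

Q_m/Q_c = 0.75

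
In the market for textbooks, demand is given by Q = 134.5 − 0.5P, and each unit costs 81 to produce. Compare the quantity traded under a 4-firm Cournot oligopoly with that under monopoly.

Cournot: Q = 75.2; Monopoly: Q = 47

Inverting demand: P = 269 − 2Q.
In a 4-firm Cournot equilibrium, symmetry and the first-order condition give q = (269 − 81)/(10) = 18.8. So Q = 75.2 and P = 118.6.
A monopolist chooses Q where MR = MC. MR = 269 − 4Q; setting this equal to 81 gives Q = 47 and P = 175.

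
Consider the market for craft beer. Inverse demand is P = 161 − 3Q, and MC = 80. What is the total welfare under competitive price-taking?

TS = 1093.5

Competitive firms price at marginal cost: P = 80, giving Q = 27.
CS = ½·(161 − 80)·27 = 1093.5; PS = (80 − 80)·27 = 0; TS = 1093.5.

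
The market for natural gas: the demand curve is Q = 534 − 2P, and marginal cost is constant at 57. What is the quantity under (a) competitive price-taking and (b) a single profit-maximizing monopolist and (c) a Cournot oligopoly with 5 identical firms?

Competition: Q = 420; Monopoly: Q = 210; Cournot: Q = 350

Inverting demand: P = 267 − 0.5Q.
Perfect competition: P = MC = 57, so 267 − 0.5Q = 57 and Q = 420.
A monopolist chooses Q where MR = MC. MR = 267 − Q; setting this equal to 57 gives Q = 210 and P = 162.
Cournot with 5 identical firms: the symmetric best-response condition is 267 − 3q = 57. Each firm produces q = 70, total output Q = 350, price P = 92.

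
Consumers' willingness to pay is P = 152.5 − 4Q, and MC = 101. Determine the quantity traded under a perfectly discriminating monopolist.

A perfectly discriminating monopolist sells every unit with P(Q) ≥ MC(Q), so output equals the competitive quantity Q = 12.875. Each buyer pays their reservation price, so CS = 0 and the firm captures all surplus.

Q = 12.875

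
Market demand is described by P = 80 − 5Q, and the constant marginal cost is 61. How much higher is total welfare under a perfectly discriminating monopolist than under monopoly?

Total welfare rises by 9.025

A monopolist chooses Q where MR = MC. MR = 80 − 10Q; setting this equal to 61 gives Q = 1.9 and P = 70.5.
CS = ½·(80 − 70.5)·1.9 = 9.025; PS = (70.5 − 61)·1.9 = 18.05; TS = 27.075.
With perfect price discrimination, output is the efficient level Q = 3.8 (where demand meets MC), but every buyer pays their willingness to pay: CS = 0 and PS = total surplus.
TS = 36.1 (equal to competitive TS).
Change in total welfare: 36.1 − 27.075 = 9.025.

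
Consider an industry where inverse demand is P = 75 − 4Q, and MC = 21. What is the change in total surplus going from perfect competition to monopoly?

Perfect competition: P = MC = 21, so 75 − 4Q = 21 and Q = 13.5.
CS = ½·(75 − 21)·13.5 = 364.5; PS = (21 − 21)·13.5 = 0; TS = 364.5.
A monopolist chooses Q where MR = MC. MR = 75 − 8Q; setting this equal to 21 gives Q = 6.75 and P = 48.
CS = ½·(75 − 48)·6.75 = 91.125; PS = (48 − 21)·6.75 = 182.25; TS = 273.375.
Change in total surplus: 273.375 − 364.5 = −91.125.

Total surplus falls by 91.125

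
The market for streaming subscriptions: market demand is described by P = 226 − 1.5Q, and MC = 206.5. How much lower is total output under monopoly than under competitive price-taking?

Total output falls by 6.5

Competitive firms price at marginal cost: P = 206.5, giving Q = 13.
A monopolist chooses Q where MR = MC. MR = 226 − 3Q; setting this equal to 206.5 gives Q = 6.5 and P = 216.25.
Change in total output: 6.5 − 13 = −6.5.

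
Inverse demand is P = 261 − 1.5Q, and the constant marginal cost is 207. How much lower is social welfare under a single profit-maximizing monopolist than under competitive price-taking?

Competitive firms price at marginal cost: P = 207, giving Q = 36.
CS = ½·(261 − 207)·36 = 972; PS = (207 − 207)·36 = 0; TS = 972.
The monopolist equates marginal revenue to marginal cost: 261 − 3Q = 207, so Q = 18. From demand, P = 234.
CS = ½·(261 − 234)·18 = 243; PS = (234 − 207)·18 = 486; TS = 729.
Change in social welfare: 729 − 972 = −243.

TS falls by 243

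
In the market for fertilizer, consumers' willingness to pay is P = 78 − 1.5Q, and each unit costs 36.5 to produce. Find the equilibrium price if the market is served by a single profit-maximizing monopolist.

P = 57.25

A monopolist chooses Q where MR = MC. MR = 78 − 3Q; setting this equal to 36.5 gives Q = 83/6 and P = 57.25.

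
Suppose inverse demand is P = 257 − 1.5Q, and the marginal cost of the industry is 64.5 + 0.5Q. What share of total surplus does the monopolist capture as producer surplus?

A monopolist chooses Q where MR = MC. MR = 257 − 3Q; setting this equal to 64.5 + 0.5Q gives Q = 55 and P = 174.5.
CS = ½·(257 − 174.5)·55 = 2268.75.
PS = P·Q − VC(Q) = 174.5·55 − (64.5·55 + ½·0.5·55²) = 5293.75.
Share captured = PS/TS = 5293.75/7562.5 = 0.7.

PS/TS = 0.7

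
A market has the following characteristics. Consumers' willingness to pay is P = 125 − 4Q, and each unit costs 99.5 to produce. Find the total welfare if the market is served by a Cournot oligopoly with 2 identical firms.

TS = 72.25

In a 2-firm Cournot equilibrium, symmetry and the first-order condition give q = (125 − 99.5)/(12) = 2.125. So Q = 4.25 and P = 108.
CS = ½·(125 − 108)·4.25 = 36.125; PS = (108 − 99.5)·4.25 = 36.125; TS = 72.25.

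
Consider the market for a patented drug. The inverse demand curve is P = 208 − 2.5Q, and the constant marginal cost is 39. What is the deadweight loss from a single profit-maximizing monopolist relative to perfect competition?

Competitive firms price at marginal cost: P = 39, giving Q = 67.6.
A monopolist chooses Q where MR = MC. MR = 208 − 5Q; setting this equal to 39 gives Q = 33.8 and P = 123.5.
DWL is the triangle between Q = 33.8 and Q = 67.6: ½·(67.6 − 33.8)·(123.5 − 39) = 1428.05.

DWL = 1428.05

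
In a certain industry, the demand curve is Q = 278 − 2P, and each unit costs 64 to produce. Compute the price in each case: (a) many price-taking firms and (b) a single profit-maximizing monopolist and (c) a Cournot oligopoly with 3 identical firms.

Competition: P = 64; Monopoly: P = 101.5; Cournot: P = 82.75

Inverting demand: P = 139 − 0.5Q.
Under competition P = MC = 64, so Q = (139 − 64)/0.5 = 150.
The monopolist equates marginal revenue to marginal cost: 139 − Q = 64, so Q = 75. From demand, P = 101.5.
With 3 symmetric Cournot firms, each firm's FOC gives 139 − 2q = 64, so q = 37.5, Q = 3·37.5 = 112.5, and P = 82.75.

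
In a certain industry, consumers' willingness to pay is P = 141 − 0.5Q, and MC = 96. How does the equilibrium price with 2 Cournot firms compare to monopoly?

With 2 symmetric Cournot firms, each firm's FOC gives 141 − 1.5q = 96, so q = 30, Q = 2·30 = 60, and P = 111.
Monopoly sets MR = MC: 141 − Q = 96 ⇒ Q = 45, P = 141 − 0.5·45 = 118.5.

Cournot: P = 111; Monopoly: P = 118.5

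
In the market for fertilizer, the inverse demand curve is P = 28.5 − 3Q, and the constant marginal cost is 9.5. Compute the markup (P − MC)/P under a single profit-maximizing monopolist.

Lerner index = 0.5

A monopolist chooses Q where MR = MC. MR = 28.5 − 6Q; setting this equal to 9.5 gives Q = 19/6 and P = 19.
Lerner index = (P − MC)/P = (19 − 9.5)/19 = 0.5.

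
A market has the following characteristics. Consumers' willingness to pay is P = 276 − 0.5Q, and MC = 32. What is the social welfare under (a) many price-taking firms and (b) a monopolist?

Competition: TS = 59536; Monopoly: TS = 44652

Competitive firms price at marginal cost: P = 32, giving Q = 488.
CS = ½·(276 − 32)·488 = 59536; PS = (32 − 32)·488 = 0; TS = 59536.
The monopolist equates marginal revenue to marginal cost: 276 − Q = 32, so Q = 244. From demand, P = 154.
CS = ½·(276 − 154)·244 = 14884; PS = (154 − 32)·244 = 29768; TS = 44652.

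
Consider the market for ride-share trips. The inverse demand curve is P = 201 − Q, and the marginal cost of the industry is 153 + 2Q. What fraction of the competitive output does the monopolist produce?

A monopolist chooses Q where MR = MC. MR = 201 − 2Q; setting this equal to 153 + 2Q gives Q = 12 and P = 189.
Competitive equilibrium sets price equal to marginal cost: 201 − Q = 153 + 2Q, so Q = 16 and P = 185.
Ratio Q_m/Q_c = 12/16 = 0.75.

Q_m/Q_c = 0.75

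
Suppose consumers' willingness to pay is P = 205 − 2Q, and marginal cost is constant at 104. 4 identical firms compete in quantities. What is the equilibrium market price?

P = 124.2

In a 4-firm Cournot equilibrium, symmetry and the first-order condition give q = (205 − 104)/(10) = 10.1. So Q = 40.4 and P = 124.2.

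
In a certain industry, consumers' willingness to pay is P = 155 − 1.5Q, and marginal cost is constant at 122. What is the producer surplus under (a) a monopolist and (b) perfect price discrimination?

The monopolist equates marginal revenue to marginal cost: 155 − 3Q = 122, so Q = 11. From demand, P = 138.5.
PS = (138.5 − 122)·11 = 181.5.
A perfectly discriminating monopolist sells every unit with P(Q) ≥ MC(Q), so output equals the competitive quantity Q = 22. Each buyer pays their reservation price, so CS = 0 and the firm captures all surplus.
PS = ½·(155 − 122)·22 = 363.

Monopoly: PS = 181.5; Perfect PD: PS = 363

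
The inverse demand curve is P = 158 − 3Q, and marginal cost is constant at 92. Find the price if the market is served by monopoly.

The monopolist equates marginal revenue to marginal cost: 158 − 6Q = 92, so Q = 11. From demand, P = 125.

P = 125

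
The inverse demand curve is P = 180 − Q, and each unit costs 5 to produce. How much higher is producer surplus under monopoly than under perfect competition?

Producer surplus rises by 7656.25

Perfect competition: P = MC = 5, so 180 − Q = 5 and Q = 175.
PS = (5 − 5)·175 = 0.
The monopolist equates marginal revenue to marginal cost: 180 − 2Q = 5, so Q = 87.5. From demand, P = 92.5.
PS = (92.5 − 5)·87.5 = 7656.25.
Change in producer surplus: 7656.25 − 0 = 7656.25.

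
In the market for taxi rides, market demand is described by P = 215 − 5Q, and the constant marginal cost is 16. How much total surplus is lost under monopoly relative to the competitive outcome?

Perfect competition: P = MC = 16, so 215 − 5Q = 16 and Q = 39.8.
Monopoly sets MR = MC: 215 − 10Q = 16 ⇒ Q = 19.9, P = 215 − 5·19.9 = 115.5.
DWL is the triangle between Q = 19.9 and Q = 39.8: ½·(39.8 − 19.9)·(115.5 − 16) = 990.025.

DWL = 990.025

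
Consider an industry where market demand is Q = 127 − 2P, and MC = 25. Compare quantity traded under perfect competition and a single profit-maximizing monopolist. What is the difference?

Inverting demand: P = 63.5 − 0.5Q.
Perfect competition: P = MC = 25, so 63.5 − 0.5Q = 25 and Q = 77.
A monopolist chooses Q where MR = MC. MR = 63.5 − Q; setting this equal to 25 gives Q = 38.5 and P = 44.25.
Change in quantity traded: 38.5 − 77 = −38.5.

Quantity traded falls by 38.5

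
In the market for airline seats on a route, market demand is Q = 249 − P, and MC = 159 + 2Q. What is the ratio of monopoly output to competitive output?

Inverting demand: P = 249 − Q.
Monopoly sets MR = MC: 249 − 2Q = 159 + 2Q ⇒ Q = 22.5, P = 249 − 22.5 = 226.5.
Competitive equilibrium sets price equal to marginal cost: 249 − Q = 159 + 2Q, so Q = 30 and P = 219.
Ratio Q_m/Q_c = 22.5/30 = 0.75.

Q_m/Q_c = 0.75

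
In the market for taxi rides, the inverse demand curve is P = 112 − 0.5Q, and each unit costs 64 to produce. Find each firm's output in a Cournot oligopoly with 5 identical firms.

q_i = 16

With 5 symmetric Cournot firms, each firm's FOC gives 112 − 3q = 64, so q = 16, Q = 5·16 = 80, and P = 72.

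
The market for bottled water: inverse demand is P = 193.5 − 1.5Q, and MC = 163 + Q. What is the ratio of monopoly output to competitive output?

Q_m/Q_c = 0.625

Monopoly sets MR = MC: 193.5 − 3Q = 163 + Q ⇒ Q = 7.625, P = 193.5 − 1.5·7.625 = 2913/16.
Under competition P = MC: 193.5 − 1.5Q = 163 + Q ⇒ Q = 12.2, P = 175.2.
Ratio Q_m/Q_c = 7.625/12.2 = 0.625.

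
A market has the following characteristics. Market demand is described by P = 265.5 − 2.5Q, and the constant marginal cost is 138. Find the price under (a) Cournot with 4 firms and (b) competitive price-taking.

With 4 symmetric Cournot firms, each firm's FOC gives 265.5 − 12.5q = 138, so q = 10.2, Q = 4·10.2 = 40.8, and P = 163.5.
Competitive firms price at marginal cost: P = 138, giving Q = 51.

Cournot: P = 163.5; Competition: P = 138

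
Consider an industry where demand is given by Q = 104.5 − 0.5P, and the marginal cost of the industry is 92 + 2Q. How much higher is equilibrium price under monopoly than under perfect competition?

Inverting demand: P = 209 − 2Q.
Under competition P = MC: 209 − 2Q = 92 + 2Q ⇒ Q = 29.25, P = 150.5.
A monopolist chooses Q where MR = MC. MR = 209 − 4Q; setting this equal to 92 + 2Q gives Q = 19.5 and P = 170.
Change in equilibrium price: 170 − 150.5 = 19.5.

Equilibrium price rises by 19.5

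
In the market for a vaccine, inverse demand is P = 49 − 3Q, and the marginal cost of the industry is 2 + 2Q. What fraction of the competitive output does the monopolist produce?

Q_m/Q_c = 0.625

Monopoly sets MR = MC: 49 − 6Q = 2 + 2Q ⇒ Q = 5.875, P = 49 − 3·5.875 = 31.375.
Competitive equilibrium sets price equal to marginal cost: 49 − 3Q = 2 + 2Q, so Q = 9.4 and P = 20.8.
Ratio Q_m/Q_c = 5.875/9.4 = 0.625.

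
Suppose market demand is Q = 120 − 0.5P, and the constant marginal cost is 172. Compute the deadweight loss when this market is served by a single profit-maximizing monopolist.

Inverting demand: P = 240 − 2Q.
Under competition P = MC = 172, so Q = (240 − 172)/2 = 34.
A monopolist chooses Q where MR = MC. MR = 240 − 4Q; setting this equal to 172 gives Q = 17 and P = 206.
DWL is the triangle between Q = 17 and Q = 34: ½·(34 − 17)·(206 − 172) = 289.

DWL = 289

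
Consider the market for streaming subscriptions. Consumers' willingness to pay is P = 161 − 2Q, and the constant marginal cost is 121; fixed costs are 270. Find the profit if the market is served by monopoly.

Profit = −70

The monopolist equates marginal revenue to marginal cost: 161 − 4Q = 121, so Q = 10. From demand, P = 141.
Profit = (141 − 121)·10 − 270 = −70.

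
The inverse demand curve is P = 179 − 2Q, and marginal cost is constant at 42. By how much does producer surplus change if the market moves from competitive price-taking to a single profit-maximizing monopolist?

Producer surplus rises by 2346.125

Competitive firms price at marginal cost: P = 42, giving Q = 68.5.
PS = (42 − 42)·68.5 = 0.
A monopolist chooses Q where MR = MC. MR = 179 − 4Q; setting this equal to 42 gives Q = 34.25 and P = 110.5.
PS = (110.5 − 42)·34.25 = 2346.125.
Change in producer surplus: 2346.125 − 0 = 2346.125.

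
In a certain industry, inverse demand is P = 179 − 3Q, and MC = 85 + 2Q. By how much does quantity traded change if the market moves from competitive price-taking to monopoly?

Competitive equilibrium sets price equal to marginal cost: 179 − 3Q = 85 + 2Q, so Q = 18.8 and P = 122.6.
Monopoly sets MR = MC: 179 − 6Q = 85 + 2Q ⇒ Q = 11.75, P = 179 − 3·11.75 = 143.75.
Change in quantity traded: 11.75 − 18.8 = −7.05.

Q falls by 7.05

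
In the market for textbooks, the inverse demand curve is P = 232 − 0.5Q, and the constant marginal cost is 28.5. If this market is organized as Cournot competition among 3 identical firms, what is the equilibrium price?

With 3 symmetric Cournot firms, each firm's FOC gives 232 − 2q = 28.5, so q = 101.75, Q = 3·101.75 = 305.25, and P = 79.375.

P = 79.375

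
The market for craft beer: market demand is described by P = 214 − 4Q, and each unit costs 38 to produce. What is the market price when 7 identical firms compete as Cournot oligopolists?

P = 60

In a 7-firm Cournot equilibrium, symmetry and the first-order condition give q = (214 − 38)/(32) = 5.5. So Q = 38.5 and P = 60.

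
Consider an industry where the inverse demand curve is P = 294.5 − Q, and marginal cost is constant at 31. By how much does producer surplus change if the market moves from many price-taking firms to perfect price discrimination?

Competitive firms price at marginal cost: P = 31, giving Q = 263.5.
PS = (31 − 31)·263.5 = 0.
A perfectly discriminating monopolist sells every unit with P(Q) ≥ MC(Q), so output equals the competitive quantity Q = 263.5. Each buyer pays their reservation price, so CS = 0 and the firm captures all surplus.
PS = ½·(294.5 − 31)·263.5 = 34716.125.
Change in producer surplus: 34716.125 − 0 = 34716.125.

PS rises by 34716.125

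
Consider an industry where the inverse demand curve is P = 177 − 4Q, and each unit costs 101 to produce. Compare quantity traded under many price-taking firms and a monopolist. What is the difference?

Quantity traded falls by 9.5

Competitive firms price at marginal cost: P = 101, giving Q = 19.
The monopolist equates marginal revenue to marginal cost: 177 − 8Q = 101, so Q = 9.5. From demand, P = 139.
Change in quantity traded: 9.5 − 19 = −9.5.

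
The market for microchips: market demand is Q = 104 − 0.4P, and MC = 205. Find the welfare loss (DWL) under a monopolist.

DWL = 151.25

Inverting demand: P = 260 − 2.5Q.
Competitive firms price at marginal cost: P = 205, giving Q = 22.
A monopolist chooses Q where MR = MC. MR = 260 − 5Q; setting this equal to 205 gives Q = 11 and P = 232.5.
DWL is the triangle between Q = 11 and Q = 22: ½·(22 − 11)·(232.5 − 205) = 151.25.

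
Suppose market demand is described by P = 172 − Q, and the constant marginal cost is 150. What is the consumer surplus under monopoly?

CS = 60.5

Monopoly sets MR = MC: 172 − 2Q = 150 ⇒ Q = 11, P = 172 − 11 = 161.
CS = ½·(172 − 161)·11 = 60.5.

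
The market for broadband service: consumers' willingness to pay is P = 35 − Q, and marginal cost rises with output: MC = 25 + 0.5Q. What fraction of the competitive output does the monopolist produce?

The monopolist equates marginal revenue to marginal cost: 35 − 2Q = 25 + 0.5Q, so Q = 4. From demand, P = 31.
Competitive equilibrium sets price equal to marginal cost: 35 − Q = 25 + 0.5Q, so Q = 20/3 and P = 85/3.
Ratio Q_m/Q_c = 4/(20/3) = 0.6.

Q_m/Q_c = 0.6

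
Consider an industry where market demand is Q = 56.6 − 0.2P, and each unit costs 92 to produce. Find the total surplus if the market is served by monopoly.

TS = 2736.075

Inverting demand: P = 283 − 5Q.
Monopoly sets MR = MC: 283 − 10Q = 92 ⇒ Q = 19.1, P = 283 − 5·19.1 = 187.5.
CS = ½·(283 − 187.5)·19.1 = 912.025; PS = (187.5 − 92)·19.1 = 1824.05; TS = 2736.075.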